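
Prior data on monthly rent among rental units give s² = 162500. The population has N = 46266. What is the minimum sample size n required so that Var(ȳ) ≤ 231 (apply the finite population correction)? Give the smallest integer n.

693

Without fpc, n₀ = s²/D = 162500/231 = 703.4632.
With fpc, (1 − n/N)·s²/n ≤ D requires n ≥ n₀/(1 + n₀/N) = 703.4632/(1 + 703.4632/46266) = 692.9274.
Rounding up, n = 693.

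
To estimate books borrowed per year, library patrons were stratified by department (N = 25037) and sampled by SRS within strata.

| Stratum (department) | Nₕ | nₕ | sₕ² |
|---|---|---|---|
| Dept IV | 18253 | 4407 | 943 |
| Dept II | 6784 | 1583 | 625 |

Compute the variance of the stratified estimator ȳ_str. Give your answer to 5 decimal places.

Var(ȳ_str) = Σₕ Wₕ²(1 − fₕ)sₕ²/nₕ with Wₕ = Nₕ/N, N = 25037.
Dept IV: Wₕ = 0.72904102; term = 0.72904102²·(1 − 0.24143976)·943/4407 = 0.086270565.
Dept II: Wₕ = 0.27095898; term = 0.27095898²·(1 − 0.23334316)·625/1583 = 0.022223232.
Sum = 0.1084938.

0.10849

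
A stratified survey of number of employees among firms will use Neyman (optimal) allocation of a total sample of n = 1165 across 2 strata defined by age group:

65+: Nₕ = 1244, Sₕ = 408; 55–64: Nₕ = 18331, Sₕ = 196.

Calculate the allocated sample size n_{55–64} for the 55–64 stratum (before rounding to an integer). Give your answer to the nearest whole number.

Neyman allocation: nₕ = n·NₕSₕ / Σⱼ NⱼSⱼ.
Σ NⱼSⱼ = 1244·408 + 18331·196 = 4.100428 × 10^6.
n_{55–64} = 1165·18331·196 / (4.100428 × 10^6) = 1021.

1021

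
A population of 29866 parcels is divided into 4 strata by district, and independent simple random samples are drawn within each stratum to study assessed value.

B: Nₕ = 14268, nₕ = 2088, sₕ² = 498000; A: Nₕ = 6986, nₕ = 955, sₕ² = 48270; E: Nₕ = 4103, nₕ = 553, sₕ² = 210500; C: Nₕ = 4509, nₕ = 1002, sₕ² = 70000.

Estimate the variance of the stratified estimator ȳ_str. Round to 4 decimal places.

Var(ȳ_str) = Σₕ Wₕ²(1 − fₕ)sₕ²/nₕ with Wₕ = Nₕ/N, N = 29866.
B: Wₕ = 0.47773388; term = 0.47773388²·(1 − 0.14634146)·498000/2088 = 46.468121.
A: Wₕ = 0.23391147; term = 0.23391147²·(1 − 0.13670198)·48270/955 = 2.3874689.
E: Wₕ = 0.13738030; term = 0.13738030²·(1 − 0.13477943)·210500/553 = 6.2158814.
C: Wₕ = 0.15097435; term = 0.15097435²·(1 − 0.22222222)·70000/1002 = 1.2384891.
Sum = 56.30996.

56.3100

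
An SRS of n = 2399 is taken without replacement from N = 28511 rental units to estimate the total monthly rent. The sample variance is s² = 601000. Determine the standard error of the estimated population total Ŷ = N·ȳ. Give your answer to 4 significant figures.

431900

Var(Ŷ) = N²·Var(ȳ) = N²·(1 − n/N)·s²/n.
f = 2399/28511 = 0.08414296; Var(ȳ) = 0.91585704·601000/2399 = 229.44147.
Var(Ŷ) = 28511² · 229.44147 = 1.8650772 × 10^11.
SE(Ŷ) = √(1.8650772 × 10^11) = 431900.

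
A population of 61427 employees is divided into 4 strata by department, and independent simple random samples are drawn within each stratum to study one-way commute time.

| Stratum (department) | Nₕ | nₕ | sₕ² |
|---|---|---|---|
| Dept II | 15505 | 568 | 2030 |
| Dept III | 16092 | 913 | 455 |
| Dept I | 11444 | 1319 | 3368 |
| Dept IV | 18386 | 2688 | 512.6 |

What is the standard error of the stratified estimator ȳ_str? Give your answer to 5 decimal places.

0.58705

Var(ȳ_str) = Σₕ Wₕ²(1 − fₕ)sₕ²/nₕ with Wₕ = Nₕ/N, N = 61427.
Dept II: Wₕ = 0.25241343; term = 0.25241343²·(1 − 0.03663334)·2030/568 = 0.21936344.
Dept III: Wₕ = 0.26196949; term = 0.26196949²·(1 − 0.05673627)·455/913 = 0.032260804.
Dept I: Wₕ = 0.18630244; term = 0.18630244²·(1 − 0.11525690)·3368/1319 = 0.078411824.
Dept IV: Wₕ = 0.29931463; term = 0.29931463²·(1 − 0.14619819)·512.6/2688 = 0.014586877.
Sum = 0.34462295.
SE = √(0.34462295) = 0.58705.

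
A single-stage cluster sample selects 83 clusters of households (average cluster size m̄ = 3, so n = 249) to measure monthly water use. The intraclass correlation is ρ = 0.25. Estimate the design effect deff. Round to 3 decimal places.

deff = 1 + (3 − 1)·0.25 = 1 + 0.5 = 1.5.

1.500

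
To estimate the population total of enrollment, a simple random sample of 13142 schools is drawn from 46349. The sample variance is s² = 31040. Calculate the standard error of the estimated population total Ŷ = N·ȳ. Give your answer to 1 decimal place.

Var(Ŷ) = N²·Var(ȳ) = N²·(1 − n/N)·s²/n.
f = 13142/46349 = 0.28354441; Var(ȳ) = 0.71645559·31040/13142 = 1.6921916.
Var(Ŷ) = 46349² · 1.6921916 = 3.6352164 × 10^9.
SE(Ŷ) = √(3.6352164 × 10^9) = 60292.8.

60292.8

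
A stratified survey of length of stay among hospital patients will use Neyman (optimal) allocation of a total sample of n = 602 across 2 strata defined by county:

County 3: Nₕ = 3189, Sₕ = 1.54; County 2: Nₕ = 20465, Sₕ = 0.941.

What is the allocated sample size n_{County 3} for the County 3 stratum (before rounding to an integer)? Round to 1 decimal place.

122.3

Neyman allocation: nₕ = n·NₕSₕ / Σⱼ NⱼSⱼ.
Σ NⱼSⱼ = 3189·1.54 + 20465·0.941 = 24168.625.
n_{County 3} = 602·3189·1.54 / 24168.625 = 122.3.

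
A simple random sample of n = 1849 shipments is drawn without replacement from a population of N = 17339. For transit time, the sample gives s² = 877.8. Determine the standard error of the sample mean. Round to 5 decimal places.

Under SRS without replacement, Var(ȳ) = (1 − f)·s²/n with f = n/N = 1849/17339 = 0.10663821.
Var(ȳ) = (1 − 0.10663821)·877.8/1849 = 0.89336179·0.4747431 = 0.42411735.
SE(ȳ) = √(0.42411735) = 0.65124.

0.65124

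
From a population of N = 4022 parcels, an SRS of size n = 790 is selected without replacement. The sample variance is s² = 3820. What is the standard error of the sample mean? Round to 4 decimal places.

Under SRS without replacement, Var(ȳ) = (1 − f)·s²/n with f = n/N = 790/4022 = 0.19641969.
Var(ȳ) = (1 − 0.19641969)·3820/790 = 0.80358031·4.835443 = 3.8856668.
SE(ȳ) = √(3.8856668) = 1.9712.

1.9712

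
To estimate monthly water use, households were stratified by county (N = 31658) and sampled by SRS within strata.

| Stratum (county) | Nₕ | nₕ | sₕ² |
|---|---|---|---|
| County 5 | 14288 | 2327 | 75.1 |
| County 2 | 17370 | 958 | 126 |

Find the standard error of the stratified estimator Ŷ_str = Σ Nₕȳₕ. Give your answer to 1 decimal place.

6558.2

Var(Ŷ_str) = Σₕ Nₕ²(1 − fₕ)sₕ²/nₕ.
County 5: 14288²·(1 − 2327/14288)·75.1/2327 = 5.5154695 × 10^6.
County 2: 17370²·(1 − 958/17370)·126/958 = 3.7494396 × 10^7.
Sum = 4.3009866 × 10^7.
SE = √(4.3009866 × 10^7) = 6558.2.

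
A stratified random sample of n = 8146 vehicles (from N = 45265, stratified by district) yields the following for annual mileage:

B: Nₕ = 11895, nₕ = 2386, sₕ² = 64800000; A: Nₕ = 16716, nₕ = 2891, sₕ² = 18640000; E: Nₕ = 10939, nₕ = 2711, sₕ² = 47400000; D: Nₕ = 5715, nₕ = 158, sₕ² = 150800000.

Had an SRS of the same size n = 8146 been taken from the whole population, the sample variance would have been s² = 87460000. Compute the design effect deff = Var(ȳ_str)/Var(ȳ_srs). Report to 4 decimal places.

Var(ȳ_str) = Σ Wₕ²(1−fₕ)sₕ²/nₕ with Wₕ = Nₕ/45265:
  B: (11895/45265)²·(1−2386/11895)·64800000/2386 = 1499.2664
  A: (16716/45265)²·(1−2891/16716)·18640000/2891 = 727.22746
  E: (10939/45265)²·(1−2711/10939)·47400000/2711 = 768.06094
  D: (5715/45265)²·(1−158/5715)·150800000/158 = 14793.667
  → Var(ȳ_str) = 17788.222.
Var(ȳ_srs) = (1 − 8146/45265)·87460000/8146 = 8804.3806.
deff = 17788.222 / 8804.3806 = 2.0204.

2.0204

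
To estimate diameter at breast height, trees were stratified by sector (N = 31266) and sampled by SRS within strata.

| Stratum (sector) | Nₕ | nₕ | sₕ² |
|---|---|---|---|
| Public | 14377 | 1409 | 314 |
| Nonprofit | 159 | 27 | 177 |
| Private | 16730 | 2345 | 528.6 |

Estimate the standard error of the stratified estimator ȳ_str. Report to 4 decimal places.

0.3133

Var(ȳ_str) = Σₕ Wₕ²(1 − fₕ)sₕ²/nₕ with Wₕ = Nₕ/N, N = 31266.
Public: Wₕ = 0.45982857; term = 0.45982857²·(1 − 0.09800376)·314/1409 = 0.042502579.
Nonprofit: Wₕ = 0.00508540; term = 0.00508540²·(1 − 0.16981132)·177/27 = 1.4074595 × 10^-4.
Private: Wₕ = 0.53508604; term = 0.53508604²·(1 − 0.14016736)·528.6/2345 = 0.055493929.
Sum = 0.098137254.
SE = √(0.098137254) = 0.3133.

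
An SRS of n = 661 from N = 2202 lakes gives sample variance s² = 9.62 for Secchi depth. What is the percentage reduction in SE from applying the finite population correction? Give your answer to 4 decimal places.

f = n/N = 661/2202 = 0.30018165.
SE_no-fpc = √(s²/n) = 0.12063874; SE_fpc = √((1−f)s²/n) = 0.10092052.
Ratio = √(1−f) = 0.83655146. Reduction = 100·(1 − 0.83655146) = 16.3449%.

16.3449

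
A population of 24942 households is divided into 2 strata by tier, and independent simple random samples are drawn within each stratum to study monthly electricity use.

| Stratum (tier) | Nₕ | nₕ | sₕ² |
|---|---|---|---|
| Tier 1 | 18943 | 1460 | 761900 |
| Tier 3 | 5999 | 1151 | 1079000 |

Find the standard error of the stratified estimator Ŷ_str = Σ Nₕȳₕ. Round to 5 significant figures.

447310

Var(Ŷ_str) = Σₕ Nₕ²(1 − fₕ)sₕ²/nₕ.
Tier 1: 18943²·(1 − 1460/18943)·761900/1460 = 1.728263 × 10^11.
Tier 3: 5999²·(1 − 1151/5999)·1079000/1151 = 2.7263876 × 10^10.
Sum = 2.0009018 × 10^11.
SE = √(2.0009018 × 10^11) = 447310.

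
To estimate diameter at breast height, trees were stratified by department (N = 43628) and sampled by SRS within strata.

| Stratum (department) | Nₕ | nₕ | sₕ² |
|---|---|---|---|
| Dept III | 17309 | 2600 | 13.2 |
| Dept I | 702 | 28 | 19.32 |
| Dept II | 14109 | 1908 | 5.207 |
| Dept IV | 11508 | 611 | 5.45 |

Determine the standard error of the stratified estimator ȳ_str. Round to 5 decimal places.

Var(ȳ_str) = Σₕ Wₕ²(1 − fₕ)sₕ²/nₕ with Wₕ = Nₕ/N, N = 43628.
Dept III: Wₕ = 0.39674063; term = 0.39674063²·(1 − 0.15021087)·13.2/2600 = 6.7908651 × 10^-4.
Dept I: Wₕ = 0.01609058; term = 0.01609058²·(1 − 0.03988604)·19.32/28 = 1.7152029 × 10^-4.
Dept II: Wₕ = 0.32339323; term = 0.32339323²·(1 − 0.13523283)·5.207/1908 = 2.4681427 × 10^-4.
Dept IV: Wₕ = 0.26377556; term = 0.26377556²·(1 − 0.05309350)·5.45/611 = 5.8766725 × 10^-4.
Sum = 0.0016850883.
SE = √(0.0016850883) = 0.04105.

0.04105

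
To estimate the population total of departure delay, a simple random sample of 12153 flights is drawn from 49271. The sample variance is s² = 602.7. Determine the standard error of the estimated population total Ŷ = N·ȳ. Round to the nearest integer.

9524

Var(Ŷ) = N²·Var(ȳ) = N²·(1 − n/N)·s²/n.
f = 12153/49271 = 0.24665625; Var(ȳ) = 0.75334375·602.7/12153 = 0.037360346.
Var(Ŷ) = 49271² · 0.037360346 = 9.0697151 × 10^7.
SE(Ŷ) = √(9.0697151 × 10^7) = 9524.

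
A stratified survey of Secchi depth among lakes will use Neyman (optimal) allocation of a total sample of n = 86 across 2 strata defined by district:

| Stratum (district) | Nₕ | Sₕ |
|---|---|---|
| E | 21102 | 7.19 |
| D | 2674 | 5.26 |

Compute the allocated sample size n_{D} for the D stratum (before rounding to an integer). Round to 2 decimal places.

Neyman allocation: nₕ = n·NₕSₕ / Σⱼ NⱼSⱼ.
Σ NⱼSⱼ = 21102·7.19 + 2674·5.26 = 165788.62.
n_{D} = 86·2674·5.26 / 165788.62 = 7.30.

7.30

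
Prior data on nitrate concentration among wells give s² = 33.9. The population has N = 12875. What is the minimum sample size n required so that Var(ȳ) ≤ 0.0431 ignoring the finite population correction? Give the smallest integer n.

787

Without fpc, n₀ = s²/D = 33.9/0.0431 = 786.5429.
Rounding up, n = 787.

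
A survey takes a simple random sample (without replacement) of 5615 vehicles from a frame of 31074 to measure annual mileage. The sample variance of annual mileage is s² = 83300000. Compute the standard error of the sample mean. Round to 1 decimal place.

Under SRS without replacement, Var(ȳ) = (1 − f)·s²/n with f = n/N = 5615/31074 = 0.18069769.
Var(ȳ) = (1 − 0.18069769)·83300000/5615 = 0.81930231·14835.263 = 12154.565.
SE(ȳ) = √(12154.565) = 110.2.

110.2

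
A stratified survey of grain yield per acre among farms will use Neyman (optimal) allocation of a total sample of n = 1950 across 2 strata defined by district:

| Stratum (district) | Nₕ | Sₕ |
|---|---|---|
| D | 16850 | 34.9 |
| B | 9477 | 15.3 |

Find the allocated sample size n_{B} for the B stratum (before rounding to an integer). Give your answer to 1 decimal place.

385.7

Neyman allocation: nₕ = n·NₕSₕ / Σⱼ NⱼSⱼ.
Σ NⱼSⱼ = 16850·34.9 + 9477·15.3 = 733063.1.
n_{B} = 1950·9477·15.3 / 733063.1 = 385.7.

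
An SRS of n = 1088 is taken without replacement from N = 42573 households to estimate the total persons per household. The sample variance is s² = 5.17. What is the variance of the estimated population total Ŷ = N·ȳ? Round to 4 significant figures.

Var(Ŷ) = N²·Var(ȳ) = N²·(1 − n/N)·s²/n.
f = 1088/42573 = 0.02555610; Var(ȳ) = 0.97444390·5.17/1088 = 0.0046303998.
Var(Ŷ) = 42573² · 0.0046303998 = 8.3924159 × 10^6.

8.392 × 10^6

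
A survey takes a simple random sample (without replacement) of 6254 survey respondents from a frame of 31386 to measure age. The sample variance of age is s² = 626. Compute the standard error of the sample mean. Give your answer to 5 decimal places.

0.28311

Under SRS without replacement, Var(ȳ) = (1 − f)·s²/n with f = n/N = 6254/31386 = 0.19926082.
Var(ȳ) = (1 − 0.19926082)·626/6254 = 0.80073918·0.10009594 = 0.08015074.
SE(ȳ) = √(0.08015074) = 0.28311.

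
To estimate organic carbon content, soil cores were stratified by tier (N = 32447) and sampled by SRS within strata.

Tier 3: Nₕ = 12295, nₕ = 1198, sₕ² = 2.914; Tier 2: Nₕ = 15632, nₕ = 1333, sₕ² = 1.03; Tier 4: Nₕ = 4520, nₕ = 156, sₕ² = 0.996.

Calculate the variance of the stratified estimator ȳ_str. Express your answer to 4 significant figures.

5.989 × 10^-4

Var(ȳ_str) = Σₕ Wₕ²(1 − fₕ)sₕ²/nₕ with Wₕ = Nₕ/N, N = 32447.
Tier 3: Wₕ = 0.37892563; term = 0.37892563²·(1 − 0.09743798)·2.914/1198 = 3.1522289 × 10^-4.
Tier 2: Wₕ = 0.48177027; term = 0.48177027²·(1 − 0.08527380)·1.03/1333 = 1.6405074 × 10^-4.
Tier 4: Wₕ = 0.13930410; term = 0.13930410²·(1 − 0.03451327)·0.996/156 = 1.1962138 × 10^-4.
Sum = 5.9889501 × 10^-4.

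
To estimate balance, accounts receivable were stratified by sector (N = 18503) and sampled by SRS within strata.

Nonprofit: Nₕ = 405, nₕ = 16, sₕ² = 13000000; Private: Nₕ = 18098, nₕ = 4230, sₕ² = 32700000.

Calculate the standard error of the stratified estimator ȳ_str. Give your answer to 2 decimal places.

77.72

Var(ȳ_str) = Σₕ Wₕ²(1 − fₕ)sₕ²/nₕ with Wₕ = Nₕ/N, N = 18503.
Nonprofit: Wₕ = 0.02188834; term = 0.02188834²·(1 − 0.03950617)·13000000/16 = 373.88987.
Private: Wₕ = 0.97811166; term = 0.97811166²·(1 − 0.23372748)·32700000/4230 = 5667.1865.
Sum = 6041.0764.
SE = √(6041.0764) = 77.72.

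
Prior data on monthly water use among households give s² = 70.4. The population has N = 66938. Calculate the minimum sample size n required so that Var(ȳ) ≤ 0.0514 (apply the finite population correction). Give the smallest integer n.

1343

Without fpc, n₀ = s²/D = 70.4/0.0514 = 1369.6498.
With fpc, (1 − n/N)·s²/n ≤ D requires n ≥ n₀/(1 + n₀/N) = 1369.6498/(1 + 1369.6498/66938) = 1342.1867.
Rounding up, n = 1343.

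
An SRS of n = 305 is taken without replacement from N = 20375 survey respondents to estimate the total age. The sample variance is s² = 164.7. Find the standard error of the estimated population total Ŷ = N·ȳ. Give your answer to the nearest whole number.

Var(Ŷ) = N²·Var(ȳ) = N²·(1 − n/N)·s²/n.
f = 305/20375 = 0.01496933; Var(ȳ) = 0.98503067·164.7/305 = 0.53191656.
Var(Ŷ) = 20375² · 0.53191656 = 2.2082017 × 10^8.
SE(Ŷ) = √(2.2082017 × 10^8) = 14860.

14860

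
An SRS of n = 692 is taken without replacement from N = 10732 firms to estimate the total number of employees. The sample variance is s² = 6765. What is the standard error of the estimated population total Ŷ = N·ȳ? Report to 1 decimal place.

32455.5

Var(Ŷ) = N²·Var(ȳ) = N²·(1 − n/N)·s²/n.
f = 692/10732 = 0.06448006; Var(ȳ) = 0.93551994·6765/692 = 9.1456538.
Var(Ŷ) = 10732² · 9.1456538 = 1.0533582 × 10^9.
SE(Ŷ) = √(1.0533582 × 10^9) = 32455.5.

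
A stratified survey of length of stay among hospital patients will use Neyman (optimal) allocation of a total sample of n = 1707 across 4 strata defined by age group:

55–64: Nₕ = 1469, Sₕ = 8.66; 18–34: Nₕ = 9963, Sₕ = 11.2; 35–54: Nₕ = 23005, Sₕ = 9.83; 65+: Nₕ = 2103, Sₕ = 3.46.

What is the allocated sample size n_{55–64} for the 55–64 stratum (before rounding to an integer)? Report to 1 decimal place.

Neyman allocation: nₕ = n·NₕSₕ / Σⱼ NⱼSⱼ.
Σ NⱼSⱼ = 1469·8.66 + 9963·11.2 + 23005·9.83 + 2103·3.46 = 357722.67.
n_{55–64} = 1707·1469·8.66 / 357722.67 = 60.7.

60.7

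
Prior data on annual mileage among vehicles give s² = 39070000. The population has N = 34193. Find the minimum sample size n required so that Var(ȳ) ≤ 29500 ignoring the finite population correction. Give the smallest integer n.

Without fpc, n₀ = s²/D = 39070000/29500 = 1324.4068.
Rounding up, n = 1325.

1325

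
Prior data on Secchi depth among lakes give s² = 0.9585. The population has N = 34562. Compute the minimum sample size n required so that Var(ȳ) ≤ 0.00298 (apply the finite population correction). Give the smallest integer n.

319

Without fpc, n₀ = s²/D = 0.9585/0.00298 = 321.6443.
With fpc, (1 − n/N)·s²/n ≤ D requires n ≥ n₀/(1 + n₀/N) = 321.6443/(1 + 321.6443/34562) = 318.6786.
Rounding up, n = 319.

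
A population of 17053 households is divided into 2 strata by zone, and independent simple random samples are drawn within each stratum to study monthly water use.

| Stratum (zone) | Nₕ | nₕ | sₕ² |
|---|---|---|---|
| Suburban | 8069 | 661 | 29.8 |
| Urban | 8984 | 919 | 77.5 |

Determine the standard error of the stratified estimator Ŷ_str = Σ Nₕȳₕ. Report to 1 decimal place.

Var(Ŷ_str) = Σₕ Nₕ²(1 − fₕ)sₕ²/nₕ.
Suburban: 8069²·(1 − 661/8069)·29.8/661 = 2.6948556 × 10^6.
Urban: 8984²·(1 − 919/8984)·77.5/919 = 6.1102687 × 10^6.
Sum = 8.8051243 × 10^6.
SE = √(8.8051243 × 10^6) = 2967.3.

2967.3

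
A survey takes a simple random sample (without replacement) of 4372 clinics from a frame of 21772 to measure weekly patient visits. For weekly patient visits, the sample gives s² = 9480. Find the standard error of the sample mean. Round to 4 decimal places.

1.3164

Under SRS without replacement, Var(ȳ) = (1 − f)·s²/n with f = n/N = 4372/21772 = 0.20080838.
Var(ȳ) = (1 − 0.20080838)·9480/4372 = 0.79919162·2.168344 = 1.7329224.
SE(ȳ) = √(1.7329224) = 1.3164.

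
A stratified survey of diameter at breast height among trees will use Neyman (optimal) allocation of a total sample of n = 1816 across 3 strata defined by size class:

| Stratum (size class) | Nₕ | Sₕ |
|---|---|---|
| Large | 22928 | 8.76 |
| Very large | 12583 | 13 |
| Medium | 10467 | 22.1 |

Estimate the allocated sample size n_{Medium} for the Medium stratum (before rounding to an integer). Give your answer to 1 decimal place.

Neyman allocation: nₕ = n·NₕSₕ / Σⱼ NⱼSⱼ.
Σ NⱼSⱼ = 22928·8.76 + 12583·13 + 10467·22.1 = 595748.98.
n_{Medium} = 1816·10467·22.1 / 595748.98 = 705.1.

705.1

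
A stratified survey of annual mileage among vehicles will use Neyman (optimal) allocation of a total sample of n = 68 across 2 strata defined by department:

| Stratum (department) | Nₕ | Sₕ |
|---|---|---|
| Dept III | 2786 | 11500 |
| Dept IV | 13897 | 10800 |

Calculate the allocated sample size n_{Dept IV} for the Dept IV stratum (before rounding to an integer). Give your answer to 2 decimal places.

56.04

Neyman allocation: nₕ = n·NₕSₕ / Σⱼ NⱼSⱼ.
Σ NⱼSⱼ = 2786·11500 + 13897·10800 = 1.821266 × 10^8.
n_{Dept IV} = 68·13897·10800 / (1.821266 × 10^8) = 56.04.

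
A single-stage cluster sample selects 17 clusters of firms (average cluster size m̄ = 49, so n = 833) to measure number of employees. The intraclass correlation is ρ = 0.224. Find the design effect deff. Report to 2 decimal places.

11.75

deff = 1 + (49 − 1)·0.224 = 1 + 10.752 = 11.752.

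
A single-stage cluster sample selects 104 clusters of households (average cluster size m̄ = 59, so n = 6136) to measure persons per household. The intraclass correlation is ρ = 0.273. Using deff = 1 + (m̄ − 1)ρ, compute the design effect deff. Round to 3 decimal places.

16.834

deff = 1 + (59 − 1)·0.273 = 1 + 15.834 = 16.834.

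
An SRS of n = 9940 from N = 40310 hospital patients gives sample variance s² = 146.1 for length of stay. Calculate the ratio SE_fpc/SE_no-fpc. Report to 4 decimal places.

f = n/N = 9940/40310 = 0.24658894.
SE_no-fpc = √(s²/n) = 0.12123609; SE_fpc = √((1−f)s²/n) = 0.10523202.
Ratio = √(1−f) = 0.86799255.

0.8680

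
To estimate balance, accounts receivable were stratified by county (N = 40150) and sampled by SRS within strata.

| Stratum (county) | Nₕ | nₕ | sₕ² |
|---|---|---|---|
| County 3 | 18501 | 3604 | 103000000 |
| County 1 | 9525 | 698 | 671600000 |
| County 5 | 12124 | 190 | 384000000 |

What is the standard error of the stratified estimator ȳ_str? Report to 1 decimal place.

486.3

Var(ȳ_str) = Σₕ Wₕ²(1 − fₕ)sₕ²/nₕ with Wₕ = Nₕ/N, N = 40150.
County 3: Wₕ = 0.46079701; term = 0.46079701²·(1 − 0.19480028)·103000000/3604 = 4886.2464.
County 1: Wₕ = 0.23723537; term = 0.23723537²·(1 − 0.07328084)·671600000/698 = 50183.654.
County 5: Wₕ = 0.30196762; term = 0.30196762²·(1 − 0.01567140)·384000000/190 = 181400.5.
Sum = 236470.4.
SE = √(236470.4) = 486.3.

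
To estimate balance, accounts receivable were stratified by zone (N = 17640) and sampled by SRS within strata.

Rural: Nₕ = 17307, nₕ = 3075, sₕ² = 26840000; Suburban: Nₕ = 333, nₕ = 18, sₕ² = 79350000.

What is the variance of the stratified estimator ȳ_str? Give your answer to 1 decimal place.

8395.2

Var(ȳ_str) = Σₕ Wₕ²(1 − fₕ)sₕ²/nₕ with Wₕ = Nₕ/N, N = 17640.
Rural: Wₕ = 0.98112245; term = 0.98112245²·(1 − 0.17767377)·26840000/3075 = 6909.2031.
Suburban: Wₕ = 0.01887755; term = 0.01887755²·(1 − 0.05405405)·79350000/18 = 1486.0453.
Sum = 8395.2484.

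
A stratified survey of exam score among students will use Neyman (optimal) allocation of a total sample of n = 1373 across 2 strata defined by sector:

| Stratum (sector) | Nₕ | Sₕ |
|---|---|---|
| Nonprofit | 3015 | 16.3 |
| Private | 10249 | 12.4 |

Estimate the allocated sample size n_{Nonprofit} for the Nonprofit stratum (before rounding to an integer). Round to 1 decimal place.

382.9

Neyman allocation: nₕ = n·NₕSₕ / Σⱼ NⱼSⱼ.
Σ NⱼSⱼ = 3015·16.3 + 10249·12.4 = 176232.1.
n_{Nonprofit} = 1373·3015·16.3 / 176232.1 = 382.9.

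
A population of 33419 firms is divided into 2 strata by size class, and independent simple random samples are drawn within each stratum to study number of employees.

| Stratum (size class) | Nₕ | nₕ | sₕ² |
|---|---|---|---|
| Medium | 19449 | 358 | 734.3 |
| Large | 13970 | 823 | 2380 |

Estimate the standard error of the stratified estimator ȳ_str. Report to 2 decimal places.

1.08

Var(ȳ_str) = Σₕ Wₕ²(1 − fₕ)sₕ²/nₕ with Wₕ = Nₕ/N, N = 33419.
Medium: Wₕ = 0.58197433; term = 0.58197433²·(1 − 0.01840712)·734.3/358 = 0.68191392.
Large: Wₕ = 0.41802567; term = 0.41802567²·(1 − 0.05891195)·2380/823 = 0.47556873.
Sum = 1.1574827.
SE = √(1.1574827) = 1.08.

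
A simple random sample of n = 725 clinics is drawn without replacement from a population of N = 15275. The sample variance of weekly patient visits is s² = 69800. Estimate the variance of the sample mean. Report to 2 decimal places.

Under SRS without replacement, Var(ȳ) = (1 − f)·s²/n with f = n/N = 725/15275 = 0.04746318.
Var(ȳ) = (1 − 0.04746318)·69800/725 = 0.95253682·96.275862 = 91.706304.

91.71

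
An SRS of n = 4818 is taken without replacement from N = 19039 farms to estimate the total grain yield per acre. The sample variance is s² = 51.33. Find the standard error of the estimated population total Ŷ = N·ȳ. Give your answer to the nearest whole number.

1698

Var(Ŷ) = N²·Var(ȳ) = N²·(1 − n/N)·s²/n.
f = 4818/19039 = 0.25305951; Var(ȳ) = 0.74694049·51.33/4818 = 0.0079577533.
Var(Ŷ) = 19039² · 0.0079577533 = 2.8845544 × 10^6.
SE(Ŷ) = √(2.8845544 × 10^6) = 1698.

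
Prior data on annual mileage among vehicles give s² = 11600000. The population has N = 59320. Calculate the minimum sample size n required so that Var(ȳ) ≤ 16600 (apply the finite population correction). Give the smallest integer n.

Without fpc, n₀ = s²/D = 11600000/16600 = 698.7952.
With fpc, (1 − n/N)·s²/n ≤ D requires n ≥ n₀/(1 + n₀/N) = 698.7952/(1 + 698.7952/59320) = 690.6592.
Rounding up, n = 691.

691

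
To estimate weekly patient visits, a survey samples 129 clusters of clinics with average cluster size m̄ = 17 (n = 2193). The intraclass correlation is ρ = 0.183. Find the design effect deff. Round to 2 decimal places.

3.93

deff = 1 + (17 − 1)·0.183 = 1 + 2.928 = 3.928.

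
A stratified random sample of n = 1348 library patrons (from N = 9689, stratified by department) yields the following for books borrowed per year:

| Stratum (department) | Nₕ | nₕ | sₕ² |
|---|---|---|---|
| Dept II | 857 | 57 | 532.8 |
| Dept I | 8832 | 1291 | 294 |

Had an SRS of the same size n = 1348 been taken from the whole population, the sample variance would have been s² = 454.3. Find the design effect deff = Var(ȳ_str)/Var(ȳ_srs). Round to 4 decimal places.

0.7922

Var(ȳ_str) = Σ Wₕ²(1−fₕ)sₕ²/nₕ with Wₕ = Nₕ/9689:
  Dept II: (857/9689)²·(1−57/857)·532.8/57 = 0.068265654
  Dept I: (8832/9689)²·(1−1291/8832)·294/1291 = 0.16156645
  → Var(ȳ_str) = 0.2298321.
Var(ȳ_srs) = (1 − 1348/9689)·454.3/1348 = 0.29012958.
deff = 0.2298321 / 0.29012958 = 0.7922.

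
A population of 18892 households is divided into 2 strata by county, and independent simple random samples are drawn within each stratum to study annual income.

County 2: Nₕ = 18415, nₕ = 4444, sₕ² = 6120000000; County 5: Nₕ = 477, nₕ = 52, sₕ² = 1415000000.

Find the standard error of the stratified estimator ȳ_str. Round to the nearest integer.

Var(ȳ_str) = Σₕ Wₕ²(1 − fₕ)sₕ²/nₕ with Wₕ = Nₕ/N, N = 18892.
County 2: Wₕ = 0.97475122; term = 0.97475122²·(1 − 0.24132501)·6120000000/4444 = 992706.15.
County 5: Wₕ = 0.02524878; term = 0.02524878²·(1 − 0.10901468)·1415000000/52 = 15456.264.
Sum = 1.0081624 × 10^6.
SE = √(1.0081624 × 10^6) = 1004.

1004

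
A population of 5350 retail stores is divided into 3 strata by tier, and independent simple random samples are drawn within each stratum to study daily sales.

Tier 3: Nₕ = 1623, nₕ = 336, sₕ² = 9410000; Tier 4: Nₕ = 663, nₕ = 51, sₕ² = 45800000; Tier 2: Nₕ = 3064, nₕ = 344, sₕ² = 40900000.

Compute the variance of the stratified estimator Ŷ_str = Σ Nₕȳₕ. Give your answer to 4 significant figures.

1.414 × 10^12

Var(Ŷ_str) = Σₕ Nₕ²(1 − fₕ)sₕ²/nₕ.
Tier 3: 1623²·(1 − 336/1623)·9410000/336 = 5.8498861 × 10^10.
Tier 4: 663²·(1 − 51/663)·45800000/51 = 3.643848 × 10^11.
Tier 2: 3064²·(1 − 344/3064)·40900000/344 = 9.9088335 × 10^11.
Sum = 1.413767 × 10^12.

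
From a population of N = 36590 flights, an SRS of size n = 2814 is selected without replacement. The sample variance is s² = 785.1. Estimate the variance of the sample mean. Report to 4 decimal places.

Under SRS without replacement, Var(ȳ) = (1 − f)·s²/n with f = n/N = 2814/36590 = 0.07690626.
Var(ȳ) = (1 − 0.07690626)·785.1/2814 = 0.92309374·0.27899787 = 0.25754119.

0.2575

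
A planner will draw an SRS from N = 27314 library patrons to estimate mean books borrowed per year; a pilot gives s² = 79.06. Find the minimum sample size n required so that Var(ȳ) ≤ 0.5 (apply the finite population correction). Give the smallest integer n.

Without fpc, n₀ = s²/D = 79.06/0.5 = 158.1200.
With fpc, (1 − n/N)·s²/n ≤ D requires n ≥ n₀/(1 + n₀/N) = 158.1200/(1 + 158.1200/27314) = 157.2099.
Rounding up, n = 158.

158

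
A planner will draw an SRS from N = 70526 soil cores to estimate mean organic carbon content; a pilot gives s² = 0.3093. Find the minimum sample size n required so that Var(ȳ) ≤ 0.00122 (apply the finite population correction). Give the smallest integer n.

Without fpc, n₀ = s²/D = 0.3093/0.00122 = 253.5246.
With fpc, (1 − n/N)·s²/n ≤ D requires n ≥ n₀/(1 + n₀/N) = 253.5246/(1 + 253.5246/70526) = 252.6165.
Rounding up, n = 253.

253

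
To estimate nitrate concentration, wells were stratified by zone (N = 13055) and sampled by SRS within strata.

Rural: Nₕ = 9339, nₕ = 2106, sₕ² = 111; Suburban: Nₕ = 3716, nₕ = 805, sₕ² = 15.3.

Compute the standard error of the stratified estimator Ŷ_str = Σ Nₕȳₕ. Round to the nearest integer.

1941

Var(Ŷ_str) = Σₕ Nₕ²(1 − fₕ)sₕ²/nₕ.
Rural: 9339²·(1 − 2106/9339)·111/2106 = 3.5602742 × 10^6.
Suburban: 3716²·(1 − 805/3716)·15.3/805 = 205595.43.
Sum = 3.7658696 × 10^6.
SE = √(3.7658696 × 10^6) = 1941.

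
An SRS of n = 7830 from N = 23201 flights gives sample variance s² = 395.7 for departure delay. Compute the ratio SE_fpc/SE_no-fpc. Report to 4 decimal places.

0.8139

f = n/N = 7830/23201 = 0.33748545.
SE_no-fpc = √(s²/n) = 0.22480302; SE_fpc = √((1−f)s²/n) = 0.18297841.
Ratio = √(1−f) = 0.81394997.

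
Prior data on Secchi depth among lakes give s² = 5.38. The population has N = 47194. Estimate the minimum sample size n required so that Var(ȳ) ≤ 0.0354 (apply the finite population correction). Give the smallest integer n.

Without fpc, n₀ = s²/D = 5.38/0.0354 = 151.9774.
With fpc, (1 − n/N)·s²/n ≤ D requires n ≥ n₀/(1 + n₀/N) = 151.9774/(1 + 151.9774/47194) = 151.4896.
Rounding up, n = 152.

152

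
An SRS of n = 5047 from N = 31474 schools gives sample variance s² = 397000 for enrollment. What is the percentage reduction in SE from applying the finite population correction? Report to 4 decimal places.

f = n/N = 5047/31474 = 0.16035458.
SE_no-fpc = √(s²/n) = 8.8690806; SE_fpc = √((1−f)s²/n) = 8.1269308.
Ratio = √(1−f) = 0.91632168. Reduction = 100·(1 − 0.91632168) = 8.3678%.

8.3678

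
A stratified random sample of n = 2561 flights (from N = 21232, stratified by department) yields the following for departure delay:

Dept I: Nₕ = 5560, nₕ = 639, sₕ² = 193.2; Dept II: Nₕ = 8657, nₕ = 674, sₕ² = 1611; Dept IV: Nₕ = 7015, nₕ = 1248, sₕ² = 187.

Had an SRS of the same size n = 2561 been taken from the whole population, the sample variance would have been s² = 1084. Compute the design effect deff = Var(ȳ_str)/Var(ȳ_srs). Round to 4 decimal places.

1.0699

Var(ȳ_str) = Σ Wₕ²(1−fₕ)sₕ²/nₕ with Wₕ = Nₕ/21232:
  Dept I: (5560/21232)²·(1−639/5560)·193.2/639 = 0.018350699
  Dept II: (8657/21232)²·(1−674/8657)·1611/674 = 0.36642693
  Dept IV: (7015/21232)²·(1−1248/7015)·187/1248 = 0.01344692
  → Var(ȳ_str) = 0.39822455.
Var(ȳ_srs) = (1 − 2561/21232)·1084/2561 = 0.37221715.
deff = 0.39822455 / 0.37221715 = 1.0699.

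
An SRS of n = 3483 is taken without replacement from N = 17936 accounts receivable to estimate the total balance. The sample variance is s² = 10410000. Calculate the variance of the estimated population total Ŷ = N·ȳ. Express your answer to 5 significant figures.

Var(Ŷ) = N²·Var(ȳ) = N²·(1 − n/N)·s²/n.
f = 3483/17936 = 0.19419045; Var(ȳ) = 0.80580955·10410000/3483 = 2408.4058.
Var(Ŷ) = 17936² · 2408.4058 = 7.7478438 × 10^11.

7.7478 × 10^11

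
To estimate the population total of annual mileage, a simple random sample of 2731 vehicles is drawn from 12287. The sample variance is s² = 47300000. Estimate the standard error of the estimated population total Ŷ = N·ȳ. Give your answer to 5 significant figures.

Var(Ŷ) = N²·Var(ȳ) = N²·(1 − n/N)·s²/n.
f = 2731/12287 = 0.22226744; Var(ȳ) = 0.77773256·47300000/2731 = 13470.066.
Var(Ŷ) = 12287² · 13470.066 = 2.0335808 × 10^12.
SE(Ŷ) = √(2.0335808 × 10^12) = 1.4260 × 10^6.

1.4260 × 10^6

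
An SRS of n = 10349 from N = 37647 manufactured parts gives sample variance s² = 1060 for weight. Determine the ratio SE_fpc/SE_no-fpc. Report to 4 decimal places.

f = n/N = 10349/37647 = 0.27489574.
SE_no-fpc = √(s²/n) = 0.32003961; SE_fpc = √((1−f)s²/n) = 0.27252351.
Ratio = √(1−f) = 0.85153054.

0.8515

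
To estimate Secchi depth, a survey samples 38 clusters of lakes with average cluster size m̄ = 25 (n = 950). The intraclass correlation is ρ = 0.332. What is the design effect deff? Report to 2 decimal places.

deff = 1 + (25 − 1)·0.332 = 1 + 7.968 = 8.968.

8.97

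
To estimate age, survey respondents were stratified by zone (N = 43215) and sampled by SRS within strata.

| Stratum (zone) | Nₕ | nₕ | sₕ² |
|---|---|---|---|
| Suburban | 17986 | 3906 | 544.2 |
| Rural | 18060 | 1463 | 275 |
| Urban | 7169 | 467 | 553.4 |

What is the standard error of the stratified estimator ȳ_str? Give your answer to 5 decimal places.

Var(ȳ_str) = Σₕ Wₕ²(1 − fₕ)sₕ²/nₕ with Wₕ = Nₕ/N, N = 43215.
Suburban: Wₕ = 0.41619808; term = 0.41619808²·(1 − 0.21716891)·544.2/3906 = 0.018892721.
Rural: Wₕ = 0.41791045; term = 0.41791045²·(1 − 0.08100775)·275/1463 = 0.0301694.
Urban: Wₕ = 0.16589147; term = 0.16589147²·(1 − 0.06514158)·553.4/467 = 0.030487109.
Sum = 0.07954923.
SE = √(0.07954923) = 0.28204.

0.28204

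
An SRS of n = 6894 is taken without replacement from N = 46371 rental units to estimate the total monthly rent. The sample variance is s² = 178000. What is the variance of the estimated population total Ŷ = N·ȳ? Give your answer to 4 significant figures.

4.726 × 10^10

Var(Ŷ) = N²·Var(ȳ) = N²·(1 − n/N)·s²/n.
f = 6894/46371 = 0.14867051; Var(ȳ) = 0.85132949·178000/6894 = 21.980947.
Var(Ŷ) = 46371² · 21.980947 = 4.7264963 × 10^10.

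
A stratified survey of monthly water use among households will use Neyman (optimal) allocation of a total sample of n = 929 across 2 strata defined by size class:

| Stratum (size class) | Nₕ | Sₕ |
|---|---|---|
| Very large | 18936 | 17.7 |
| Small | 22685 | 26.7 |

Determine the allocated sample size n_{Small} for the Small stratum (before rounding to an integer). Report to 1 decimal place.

Neyman allocation: nₕ = n·NₕSₕ / Σⱼ NⱼSⱼ.
Σ NⱼSⱼ = 18936·17.7 + 22685·26.7 = 940856.7.
n_{Small} = 929·22685·26.7 / 940856.7 = 598.1.

598.1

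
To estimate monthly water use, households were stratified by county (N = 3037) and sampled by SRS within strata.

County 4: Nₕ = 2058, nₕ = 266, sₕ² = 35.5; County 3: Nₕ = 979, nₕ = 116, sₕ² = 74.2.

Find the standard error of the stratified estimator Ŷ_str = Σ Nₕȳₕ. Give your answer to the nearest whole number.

1016

Var(Ŷ_str) = Σₕ Nₕ²(1 − fₕ)sₕ²/nₕ.
County 4: 2058²·(1 − 266/2058)·35.5/266 = 492186.95.
County 3: 979²·(1 − 116/979)·74.2/116 = 540429.94.
Sum = 1.0326169 × 10^6.
SE = √(1.0326169 × 10^6) = 1016.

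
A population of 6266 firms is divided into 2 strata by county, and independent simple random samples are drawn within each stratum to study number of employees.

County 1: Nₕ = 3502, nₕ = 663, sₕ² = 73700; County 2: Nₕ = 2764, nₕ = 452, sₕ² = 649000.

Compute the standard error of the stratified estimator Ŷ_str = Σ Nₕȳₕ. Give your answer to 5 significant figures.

101390

Var(Ŷ_str) = Σₕ Nₕ²(1 − fₕ)sₕ²/nₕ.
County 1: 3502²·(1 − 663/3502)·73700/663 = 1.1051863 × 10^9.
County 2: 2764²·(1 − 452/2764)·649000/452 = 9.1755505 × 10^9.
Sum = 1.0280737 × 10^10.
SE = √(1.0280737 × 10^10) = 101390.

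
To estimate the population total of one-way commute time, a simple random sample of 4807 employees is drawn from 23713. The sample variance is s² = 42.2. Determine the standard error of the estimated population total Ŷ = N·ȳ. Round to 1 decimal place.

1983.9

Var(Ŷ) = N²·Var(ȳ) = N²·(1 − n/N)·s²/n.
f = 4807/23713 = 0.20271581; Var(ȳ) = 0.79728419·42.2/4807 = 0.0069992496.
Var(Ŷ) = 23713² · 0.0069992496 = 3.9357226 × 10^6.
SE(Ŷ) = √(3.9357226 × 10^6) = 1983.9.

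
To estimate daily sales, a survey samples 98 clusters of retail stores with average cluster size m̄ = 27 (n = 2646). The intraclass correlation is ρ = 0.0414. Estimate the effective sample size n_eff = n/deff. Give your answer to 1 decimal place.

deff = 1 + (27 − 1)·0.0414 = 1 + 1.0764 = 2.0764.
n_eff = 2646 / 2.0764 = 1274.3.

1274.3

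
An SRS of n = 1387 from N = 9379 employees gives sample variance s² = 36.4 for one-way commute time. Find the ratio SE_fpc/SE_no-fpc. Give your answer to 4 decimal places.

0.9231

f = n/N = 1387/9379 = 0.14788357.
SE_no-fpc = √(s²/n) = 0.16199905; SE_fpc = √((1−f)s²/n) = 0.14954157.
Ratio = √(1−f) = 0.92310153.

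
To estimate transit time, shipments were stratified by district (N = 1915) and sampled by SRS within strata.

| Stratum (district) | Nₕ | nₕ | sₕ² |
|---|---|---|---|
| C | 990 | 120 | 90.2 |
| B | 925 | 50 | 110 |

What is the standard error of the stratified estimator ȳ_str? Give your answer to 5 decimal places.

Var(ȳ_str) = Σₕ Wₕ²(1 − fₕ)sₕ²/nₕ with Wₕ = Nₕ/N, N = 1915.
C: Wₕ = 0.51697128; term = 0.51697128²·(1 − 0.12121212)·90.2/120 = 0.17653962.
B: Wₕ = 0.48302872; term = 0.48302872²·(1 − 0.05405405)·110/50 = 0.48555106.
Sum = 0.66209068.
SE = √(0.66209068) = 0.81369.

0.81369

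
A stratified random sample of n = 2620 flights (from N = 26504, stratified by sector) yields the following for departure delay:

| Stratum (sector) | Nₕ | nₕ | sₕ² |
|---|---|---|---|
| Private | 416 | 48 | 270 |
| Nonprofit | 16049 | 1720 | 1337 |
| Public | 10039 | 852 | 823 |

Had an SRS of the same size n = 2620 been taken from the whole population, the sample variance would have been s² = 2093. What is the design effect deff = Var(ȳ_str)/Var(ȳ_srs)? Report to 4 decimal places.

Var(ȳ_str) = Σ Wₕ²(1−fₕ)sₕ²/nₕ with Wₕ = Nₕ/26504:
  Private: (416/26504)²·(1−48/416)·270/48 = 0.0012258599
  Nonprofit: (16049/26504)²·(1−1720/16049)·1337/1720 = 0.25447433
  Public: (10039/26504)²·(1−852/10039)·823/852 = 0.12682403
  → Var(ȳ_str) = 0.38252422.
Var(ȳ_srs) = (1 − 2620/26504)·2093/2620 = 0.71988575.
deff = 0.38252422 / 0.71988575 = 0.5314.

0.5314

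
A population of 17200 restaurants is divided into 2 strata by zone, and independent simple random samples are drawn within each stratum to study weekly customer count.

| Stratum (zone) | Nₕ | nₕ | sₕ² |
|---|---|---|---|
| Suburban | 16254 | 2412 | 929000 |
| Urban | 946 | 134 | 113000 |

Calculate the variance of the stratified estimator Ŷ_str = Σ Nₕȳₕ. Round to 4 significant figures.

8.730 × 10^10

Var(Ŷ_str) = Σₕ Nₕ²(1 − fₕ)sₕ²/nₕ.
Suburban: 16254²·(1 − 2412/16254)·929000/2412 = 8.6655775 × 10^10.
Urban: 946²·(1 − 134/946)·113000/134 = 6.4776997 × 10^8.
Sum = 8.7303545 × 10^10.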